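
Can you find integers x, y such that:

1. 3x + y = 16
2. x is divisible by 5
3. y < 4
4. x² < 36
Yes

Take x = 5, y = 1. Substituting into each constraint:
  (1) 3(5) + 1 = 16 ✓
  (2) 5 = 5 × 1, remainder 0 ✓
  (3) 1 < 4 ✓
  (4) x² = (5)² = 25, and 25 < 36 ✓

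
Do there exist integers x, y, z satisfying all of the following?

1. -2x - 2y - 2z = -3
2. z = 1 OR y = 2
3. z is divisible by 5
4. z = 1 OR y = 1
No

Even the single constraint (-2x - 2y - 2z = -3) is infeasible over the integers.

  - -2x - 2y - 2z = -3: every term on the left is divisible by 2, so the LHS ≡ 0 (mod 2), but the RHS -3 is not — no integer solution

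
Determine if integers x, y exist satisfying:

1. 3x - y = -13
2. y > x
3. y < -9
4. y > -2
No

A contradictory subset is {y < -9, y > -2}. No integer assignment can satisfy these jointly:

  - y < -9: bounds one variable relative to a constant
  - y > -2: bounds one variable relative to a constant

Direct contradiction: the bounds on y require y ≥ -1 and y ≤ -10 simultaneously, which is empty.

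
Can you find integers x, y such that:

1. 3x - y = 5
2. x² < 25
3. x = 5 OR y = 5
No

The full constraint system is jointly infeasible over the integers. Each constraint and what it forces:

  - 3x - y = 5: is a linear equation tying the variables together
  - x² < 25: restricts x to |x| ≤ 4
  - x = 5 OR y = 5: forces a choice: either x = 5 or y = 5

Split on the disjunction (x = 5 OR y = 5):
  • If x = 5: this contradicts x² < 25, which requires |x| ≤ 4.
  • If y = 5: with y = 5, every remaining term of the linear equation is divisible by 3, so the left side is ≡ 0 (mod 3); but the right side 10 ≡ 1 (mod 3). No integers can satisfy it.
Both branches are infeasible, so the system has no integer solution.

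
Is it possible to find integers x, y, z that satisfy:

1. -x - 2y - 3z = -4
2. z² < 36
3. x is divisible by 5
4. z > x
Yes

Take x = 0, y = -1, z = 2. Substituting into each constraint:
  (1) 0 - 2(-1) - 3(2) = -4 ✓
  (2) z² = (2)² = 4, and 4 < 36 ✓
  (3) 0 = 5 × 0, remainder 0 ✓
  (4) 2 > 0 ✓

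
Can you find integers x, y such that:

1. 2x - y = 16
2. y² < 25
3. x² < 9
No

The full constraint system is jointly infeasible over the integers. Each constraint and what it forces:

  - 2x - y = 16: is a linear equation tying the variables together
  - y² < 25: restricts y to |y| ≤ 4
  - x² < 9: restricts x to |x| ≤ 2

Range argument: with x ∈ [-2, 2], y ∈ [-4, 4], the left side of the equation is at most 8, but the right side is 16 > 8. No integer solution exists.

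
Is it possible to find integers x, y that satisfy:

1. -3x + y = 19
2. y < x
Yes

Take x = -10, y = -11. Substituting into each constraint:
  (1) -3(-10) + (-11) = 19 ✓
  (2) -11 < -10 ✓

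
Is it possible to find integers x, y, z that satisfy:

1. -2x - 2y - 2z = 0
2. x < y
Yes

Take x = 0, y = 1, z = -1. Substituting into each constraint:
  (1) -2(0) - 2(1) - 2(-1) = 0 ✓
  (2) 0 < 1 ✓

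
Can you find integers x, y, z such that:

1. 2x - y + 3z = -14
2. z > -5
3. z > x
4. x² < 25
Yes

Take x = -1, y = 12, z = 0. Substituting into each constraint:
  (1) 2(-1) + (-12) + 3(0) = -14 ✓
  (2) 0 > -5 ✓
  (3) 0 > -1 ✓
  (4) x² = (-1)² = 1, and 1 < 25 ✓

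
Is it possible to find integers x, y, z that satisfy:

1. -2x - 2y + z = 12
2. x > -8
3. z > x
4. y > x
Yes

Take x = 0, y = 1, z = 14. Substituting into each constraint:
  (1) -2(0) - 2(1) + 14 = 12 ✓
  (2) 0 > -8 ✓
  (3) 14 > 0 ✓
  (4) 1 > 0 ✓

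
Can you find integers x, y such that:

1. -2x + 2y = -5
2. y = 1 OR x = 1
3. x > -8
No

Even the single constraint (-2x + 2y = -5) is infeasible over the integers.

  - -2x + 2y = -5: every term on the left is divisible by 2, so the LHS ≡ 0 (mod 2), but the RHS -5 is not — no integer solution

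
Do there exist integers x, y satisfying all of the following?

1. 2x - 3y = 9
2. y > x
Yes

Take x = -12, y = -11. Substituting into each constraint:
  (1) 2(-12) - 3(-11) = 9 ✓
  (2) -11 > -12 ✓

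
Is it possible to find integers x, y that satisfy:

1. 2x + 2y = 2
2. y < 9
Yes

Take x = 0, y = 1. Substituting into each constraint:
  (1) 2(0) + 2(1) = 2 ✓
  (2) 1 < 9 ✓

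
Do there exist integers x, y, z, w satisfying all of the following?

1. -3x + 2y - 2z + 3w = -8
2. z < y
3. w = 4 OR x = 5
Yes

Take x = 8, y = 2, z = 0, w = 4. Substituting into each constraint:
  (1) -3(8) + 2(2) - 2(0) + 3(4) = -8 ✓
  (2) 0 < 2 ✓
  (3) w = 4, target 4 ✓ (first branch holds)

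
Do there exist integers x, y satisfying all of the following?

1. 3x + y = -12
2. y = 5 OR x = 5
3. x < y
No

The full constraint system is jointly infeasible over the integers. Each constraint and what it forces:

  - 3x + y = -12: is a linear equation tying the variables together
  - y = 5 OR x = 5: forces a choice: either y = 5 or x = 5
  - x < y: bounds one variable relative to another variable

Split on the disjunction (y = 5 OR x = 5):
  • If y = 5: with y = 5, every remaining term of the linear equation is divisible by 3, so the left side is ≡ 0 (mod 3); but the right side -17 ≡ 1 (mod 3). No integers can satisfy it.
  • If x = 5: the equation forces y = -27, giving (x, y) = (5, -27), which violates y > x.
Both branches are infeasible, so the system has no integer solution.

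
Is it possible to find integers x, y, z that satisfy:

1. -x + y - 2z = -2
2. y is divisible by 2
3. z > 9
Yes

Take x = -18, y = 0, z = 10. Substituting into each constraint:
  (1) 18 + 0 - 2(10) = -2 ✓
  (2) 0 = 2 × 0, remainder 0 ✓
  (3) 10 > 9 ✓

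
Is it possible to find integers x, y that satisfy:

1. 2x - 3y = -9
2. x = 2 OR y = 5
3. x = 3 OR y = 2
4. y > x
Yes

Take x = 3, y = 5. Substituting into each constraint:
  (1) 2(3) - 3(5) = -9 ✓
  (2) y = 5, target 5 ✓ (second branch holds)
  (3) x = 3, target 3 ✓ (first branch holds)
  (4) 5 > 3 ✓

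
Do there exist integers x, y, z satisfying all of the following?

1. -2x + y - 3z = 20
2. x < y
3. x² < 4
Yes

Take x = -1, y = 0, z = -6. Substituting into each constraint:
  (1) -2(-1) + 0 - 3(-6) = 20 ✓
  (2) -1 < 0 ✓
  (3) x² = (-1)² = 1, and 1 < 4 ✓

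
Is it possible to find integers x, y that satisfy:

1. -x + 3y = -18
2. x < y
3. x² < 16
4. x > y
No

A contradictory subset is {x < y, x > y}. No integer assignment can satisfy these jointly:

  - x < y: bounds one variable relative to another variable
  - x > y: bounds one variable relative to another variable

Direct contradiction: y > x and x > y cannot both hold.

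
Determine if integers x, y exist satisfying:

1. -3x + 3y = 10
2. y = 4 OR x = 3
No

Even the single constraint (-3x + 3y = 10) is infeasible over the integers.

  - -3x + 3y = 10: every term on the left is divisible by 3, so the LHS ≡ 0 (mod 3), but the RHS 10 is not — no integer solution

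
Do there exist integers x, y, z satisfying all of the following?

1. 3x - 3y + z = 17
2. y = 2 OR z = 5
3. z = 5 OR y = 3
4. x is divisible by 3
Yes

Take x = 0, y = -4, z = 5. Substituting into each constraint:
  (1) 3(0) - 3(-4) + 5 = 17 ✓
  (2) z = 5, target 5 ✓ (second branch holds)
  (3) z = 5, target 5 ✓ (first branch holds)
  (4) 0 = 3 × 0, remainder 0 ✓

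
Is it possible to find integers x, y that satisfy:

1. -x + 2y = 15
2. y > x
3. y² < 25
Yes

Take x = -15, y = 0. Substituting into each constraint:
  (1) 15 + 2(0) = 15 ✓
  (2) 0 > -15 ✓
  (3) y² = (0)² = 0, and 0 < 25 ✓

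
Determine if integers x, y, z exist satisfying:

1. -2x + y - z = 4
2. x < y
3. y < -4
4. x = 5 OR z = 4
Yes

Take x = -7, y = -6, z = 4. Substituting into each constraint:
  (1) -2(-7) + (-6) + (-4) = 4 ✓
  (2) -7 < -6 ✓
  (3) -6 < -4 ✓
  (4) z = 4, target 4 ✓ (second branch holds)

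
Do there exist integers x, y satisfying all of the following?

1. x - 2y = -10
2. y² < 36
Yes

Take x = -10, y = 0. Substituting into each constraint:
  (1) (-10) - 2(0) = -10 ✓
  (2) y² = (0)² = 0, and 0 < 36 ✓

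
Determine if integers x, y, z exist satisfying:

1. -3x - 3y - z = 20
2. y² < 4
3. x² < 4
Yes

Take x = 0, y = 0, z = -20. Substituting into each constraint:
  (1) -3(0) - 3(0) + 20 = 20 ✓
  (2) y² = (0)² = 0, and 0 < 4 ✓
  (3) x² = (0)² = 0, and 0 < 4 ✓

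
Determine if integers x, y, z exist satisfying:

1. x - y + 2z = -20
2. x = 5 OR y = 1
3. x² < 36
Yes

Take x = 5, y = 1, z = -12. Substituting into each constraint:
  (1) 5 + (-1) + 2(-12) = -20 ✓
  (2) x = 5, target 5 ✓ (first branch holds)
  (3) x² = (5)² = 25, and 25 < 36 ✓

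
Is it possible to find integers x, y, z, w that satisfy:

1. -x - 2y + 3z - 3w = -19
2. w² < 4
Yes

Take x = 0, y = 8, z = 0, w = 1. Substituting into each constraint:
  (1) 0 - 2(8) + 3(0) - 3(1) = -19 ✓
  (2) w² = (1)² = 1, and 1 < 4 ✓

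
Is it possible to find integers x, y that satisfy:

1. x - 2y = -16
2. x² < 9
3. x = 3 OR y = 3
No

The full constraint system is jointly infeasible over the integers. Each constraint and what it forces:

  - x - 2y = -16: is a linear equation tying the variables together
  - x² < 9: restricts x to |x| ≤ 2
  - x = 3 OR y = 3: forces a choice: either x = 3 or y = 3

Split on the disjunction (x = 3 OR y = 3):
  • If x = 3: this contradicts x² < 9, which requires |x| ≤ 2.
  • If y = 3: the equation forces x = -10, but x² < 9 requires |x| ≤ 2.
Both branches are infeasible, so the system has no integer solution.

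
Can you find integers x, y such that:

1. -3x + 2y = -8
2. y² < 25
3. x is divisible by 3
Yes

Take x = 0, y = -4. Substituting into each constraint:
  (1) -3(0) + 2(-4) = -8 ✓
  (2) y² = (-4)² = 16, and 16 < 25 ✓
  (3) 0 = 3 × 0, remainder 0 ✓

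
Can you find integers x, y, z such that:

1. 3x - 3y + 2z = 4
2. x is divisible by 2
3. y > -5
Yes

Take x = 0, y = 0, z = 2. Substituting into each constraint:
  (1) 3(0) - 3(0) + 2(2) = 4 ✓
  (2) 0 = 2 × 0, remainder 0 ✓
  (3) 0 > -5 ✓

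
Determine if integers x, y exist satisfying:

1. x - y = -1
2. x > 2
Yes

Take x = 3, y = 4. Substituting into each constraint:
  (1) 3 + (-4) = -1 ✓
  (2) 3 > 2 ✓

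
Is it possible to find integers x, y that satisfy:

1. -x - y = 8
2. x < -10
Yes

Take x = -11, y = 3. Substituting into each constraint:
  (1) 11 + (-3) = 8 ✓
  (2) -11 < -10 ✓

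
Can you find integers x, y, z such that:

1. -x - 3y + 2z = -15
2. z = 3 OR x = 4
Yes

Take x = 4, y = 7, z = 5. Substituting into each constraint:
  (1) (-4) - 3(7) + 2(5) = -15 ✓
  (2) x = 4, target 4 ✓ (second branch holds)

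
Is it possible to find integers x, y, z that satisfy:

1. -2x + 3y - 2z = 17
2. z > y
Yes

Take x = -10, y = -1, z = 0. Substituting into each constraint:
  (1) -2(-10) + 3(-1) - 2(0) = 17 ✓
  (2) 0 > -1 ✓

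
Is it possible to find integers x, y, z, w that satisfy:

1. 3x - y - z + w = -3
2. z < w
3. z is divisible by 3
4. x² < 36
Yes

Take x = 0, y = 4, z = 0, w = 1. Substituting into each constraint:
  (1) 3(0) + (-4) + 0 + 1 = -3 ✓
  (2) 0 < 1 ✓
  (3) 0 = 3 × 0, remainder 0 ✓
  (4) x² = (0)² = 0, and 0 < 36 ✓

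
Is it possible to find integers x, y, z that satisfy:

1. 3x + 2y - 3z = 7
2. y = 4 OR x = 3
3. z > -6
Yes

Take x = 3, y = -1, z = 0. Substituting into each constraint:
  (1) 3(3) + 2(-1) - 3(0) = 7 ✓
  (2) x = 3, target 3 ✓ (second branch holds)
  (3) 0 > -6 ✓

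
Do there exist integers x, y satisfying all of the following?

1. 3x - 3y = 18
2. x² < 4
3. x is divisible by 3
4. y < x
Yes

Take x = 0, y = -6. Substituting into each constraint:
  (1) 3(0) - 3(-6) = 18 ✓
  (2) x² = (0)² = 0, and 0 < 4 ✓
  (3) 0 = 3 × 0, remainder 0 ✓
  (4) -6 < 0 ✓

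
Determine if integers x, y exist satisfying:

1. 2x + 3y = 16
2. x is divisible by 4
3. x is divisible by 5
Yes

Take x = -40, y = 32. Substituting into each constraint:
  (1) 2(-40) + 3(32) = 16 ✓
  (2) -40 = 4 × -10, remainder 0 ✓
  (3) -40 = 5 × -8, remainder 0 ✓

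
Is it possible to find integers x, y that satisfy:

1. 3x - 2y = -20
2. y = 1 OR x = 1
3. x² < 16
No

The full constraint system is jointly infeasible over the integers. Each constraint and what it forces:

  - 3x - 2y = -20: is a linear equation tying the variables together
  - y = 1 OR x = 1: forces a choice: either y = 1 or x = 1
  - x² < 16: restricts x to |x| ≤ 3

Split on the disjunction (y = 1 OR x = 1):
  • If y = 1: the equation forces x = -6, but x² < 16 requires |x| ≤ 3.
  • If x = 1: with x = 1, every remaining term of the linear equation is divisible by 2, so the left side is ≡ 0 (mod 2); but the right side -23 ≡ 1 (mod 2). No integers can satisfy it.
Both branches are infeasible, so the system has no integer solution.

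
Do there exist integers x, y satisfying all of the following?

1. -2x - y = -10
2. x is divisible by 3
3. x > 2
Yes

Take x = 3, y = 4. Substituting into each constraint:
  (1) -2(3) + (-4) = -10 ✓
  (2) 3 = 3 × 1, remainder 0 ✓
  (3) 3 > 2 ✓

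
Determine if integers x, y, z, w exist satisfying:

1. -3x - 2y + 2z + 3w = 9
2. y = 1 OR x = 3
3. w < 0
Yes

Take x = 3, y = 0, z = 12, w = -2. Substituting into each constraint:
  (1) -3(3) - 2(0) + 2(12) + 3(-2) = 9 ✓
  (2) x = 3, target 3 ✓ (second branch holds)
  (3) -2 < 0 ✓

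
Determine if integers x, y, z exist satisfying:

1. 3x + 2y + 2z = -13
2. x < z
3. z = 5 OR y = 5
Yes

Take x = -5, y = 5, z = -4. Substituting into each constraint:
  (1) 3(-5) + 2(5) + 2(-4) = -13 ✓
  (2) -5 < -4 ✓
  (3) y = 5, target 5 ✓ (second branch holds)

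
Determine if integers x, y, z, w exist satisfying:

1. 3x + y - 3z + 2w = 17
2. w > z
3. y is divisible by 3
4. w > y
Yes

Take x = 5, y = 0, z = 0, w = 1. Substituting into each constraint:
  (1) 3(5) + 0 - 3(0) + 2(1) = 17 ✓
  (2) 1 > 0 ✓
  (3) 0 = 3 × 0, remainder 0 ✓
  (4) 1 > 0 ✓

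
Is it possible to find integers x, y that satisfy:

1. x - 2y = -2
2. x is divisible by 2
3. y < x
Yes

Take x = 4, y = 3. Substituting into each constraint:
  (1) 4 - 2(3) = -2 ✓
  (2) 4 = 2 × 2, remainder 0 ✓
  (3) 3 < 4 ✓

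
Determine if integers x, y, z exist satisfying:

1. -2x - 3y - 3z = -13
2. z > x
Yes

Take x = 2, y = 0, z = 3. Substituting into each constraint:
  (1) -2(2) - 3(0) - 3(3) = -13 ✓
  (2) 3 > 2 ✓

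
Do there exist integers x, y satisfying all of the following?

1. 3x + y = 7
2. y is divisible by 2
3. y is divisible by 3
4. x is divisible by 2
No

A contradictory subset is {3x + y = 7, y is divisible by 2, x is divisible by 2}. No integer assignment can satisfy these jointly:

  - 3x + y = 7: is a linear equation tying the variables together
  - y is divisible by 2: restricts y to multiples of 2
  - x is divisible by 2: restricts x to multiples of 2

Modular obstruction: writing x = 2x' and writing y = 2y', every remaining term of the linear equation is divisible by 2, so the left side is ≡ 0 (mod 2); but the right side 7 ≡ 1 (mod 2). No integers can satisfy it.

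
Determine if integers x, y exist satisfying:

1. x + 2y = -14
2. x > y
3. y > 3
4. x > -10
No

A contradictory subset is {x + 2y = -14, y > 3, x > -10}. No integer assignment can satisfy these jointly:

  - x + 2y = -14: is a linear equation tying the variables together
  - y > 3: bounds one variable relative to a constant
  - x > -10: bounds one variable relative to a constant

Range argument: with x ∈ [-9, ∞], y ∈ [4, ∞], the left side of the equation is at least -1, but the right side is -14 < -1. No integer solution exists.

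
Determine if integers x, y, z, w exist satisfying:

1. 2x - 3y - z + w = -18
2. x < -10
Yes

Take x = -11, y = 0, z = 0, w = 4. Substituting into each constraint:
  (1) 2(-11) - 3(0) + 0 + 4 = -18 ✓
  (2) -11 < -10 ✓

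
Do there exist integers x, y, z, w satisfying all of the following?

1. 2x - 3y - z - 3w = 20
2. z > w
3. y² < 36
Yes

Take x = 0, y = 0, z = -2, w = -6. Substituting into each constraint:
  (1) 2(0) - 3(0) + 2 - 3(-6) = 20 ✓
  (2) -2 > -6 ✓
  (3) y² = (0)² = 0, and 0 < 36 ✓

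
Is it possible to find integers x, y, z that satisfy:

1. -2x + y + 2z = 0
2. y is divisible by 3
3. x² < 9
Yes

Take x = 0, y = 0, z = 0. Substituting into each constraint:
  (1) -2(0) + 0 + 2(0) = 0 ✓
  (2) 0 = 3 × 0, remainder 0 ✓
  (3) x² = (0)² = 0, and 0 < 9 ✓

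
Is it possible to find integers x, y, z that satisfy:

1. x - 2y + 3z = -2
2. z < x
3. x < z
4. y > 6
No

A contradictory subset is {z < x, x < z}. No integer assignment can satisfy these jointly:

  - z < x: bounds one variable relative to another variable
  - x < z: bounds one variable relative to another variable

Direct contradiction: x > z and z > x cannot both hold.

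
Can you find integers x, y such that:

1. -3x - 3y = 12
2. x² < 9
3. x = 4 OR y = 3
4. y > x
No

The full constraint system is jointly infeasible over the integers. Each constraint and what it forces:

  - -3x - 3y = 12: is a linear equation tying the variables together
  - x² < 9: restricts x to |x| ≤ 2
  - x = 4 OR y = 3: forces a choice: either x = 4 or y = 3
  - y > x: bounds one variable relative to another variable

Split on the disjunction (x = 4 OR y = 3):
  • If x = 4: this contradicts x² < 9, which requires |x| ≤ 2.
  • If y = 3: the equation forces x = -7, but x² < 9 requires |x| ≤ 2.
Both branches are infeasible, so the system has no integer solution.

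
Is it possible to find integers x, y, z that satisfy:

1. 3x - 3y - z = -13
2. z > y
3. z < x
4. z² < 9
No

The full constraint system is jointly infeasible over the integers. Each constraint and what it forces:

  - 3x - 3y - z = -13: is a linear equation tying the variables together
  - z > y: bounds one variable relative to another variable
  - z < x: bounds one variable relative to another variable
  - z² < 9: restricts z to |z| ≤ 2

Propagating the comparisons: y < z and z ≤ 2 give y ≤ 1; x > z and z ≥ -2 give x ≥ -1. Range argument: with x ∈ [-1, ∞], y ∈ [−∞, 1], z ∈ [-2, 2], the left side of the equation is at least -8, but the right side is -13 < -8. No integer solution exists.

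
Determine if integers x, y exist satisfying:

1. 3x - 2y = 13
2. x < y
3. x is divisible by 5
Yes

Take x = 15, y = 16. Substituting into each constraint:
  (1) 3(15) - 2(16) = 13 ✓
  (2) 15 < 16 ✓
  (3) 15 = 5 × 3, remainder 0 ✓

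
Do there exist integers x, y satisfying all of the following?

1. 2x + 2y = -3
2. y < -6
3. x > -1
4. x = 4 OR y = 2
No

Even the single constraint (2x + 2y = -3) is infeasible over the integers.

  - 2x + 2y = -3: every term on the left is divisible by 2, so the LHS ≡ 0 (mod 2), but the RHS -3 is not — no integer solution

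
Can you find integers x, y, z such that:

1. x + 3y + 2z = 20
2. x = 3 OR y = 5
Yes

Take x = 5, y = 5, z = 0. Substituting into each constraint:
  (1) 5 + 3(5) + 2(0) = 20 ✓
  (2) y = 5, target 5 ✓ (second branch holds)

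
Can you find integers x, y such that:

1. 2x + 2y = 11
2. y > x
No

Even the single constraint (2x + 2y = 11) is infeasible over the integers.

  - 2x + 2y = 11: every term on the left is divisible by 2, so the LHS ≡ 0 (mod 2), but the RHS 11 is not — no integer solution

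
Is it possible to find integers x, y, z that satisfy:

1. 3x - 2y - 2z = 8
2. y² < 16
Yes

Take x = 4, y = 0, z = 2. Substituting into each constraint:
  (1) 3(4) - 2(0) - 2(2) = 8 ✓
  (2) y² = (0)² = 0, and 0 < 16 ✓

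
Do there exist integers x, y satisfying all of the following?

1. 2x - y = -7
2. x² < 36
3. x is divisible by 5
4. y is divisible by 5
No

A contradictory subset is {2x - y = -7, x is divisible by 5, y is divisible by 5}. No integer assignment can satisfy these jointly:

  - 2x - y = -7: is a linear equation tying the variables together
  - x is divisible by 5: restricts x to multiples of 5
  - y is divisible by 5: restricts y to multiples of 5

Modular obstruction: writing x = 5x' and writing y = 5y', every remaining term of the linear equation is divisible by 5, so the left side is ≡ 0 (mod 5); but the right side -7 ≡ 3 (mod 5). No integers can satisfy it.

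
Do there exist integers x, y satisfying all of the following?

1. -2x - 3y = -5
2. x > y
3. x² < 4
No

The full constraint system is jointly infeasible over the integers. Each constraint and what it forces:

  - -2x - 3y = -5: is a linear equation tying the variables together
  - x > y: bounds one variable relative to another variable
  - x² < 4: restricts x to |x| ≤ 1

Propagating the comparison: y < x and x ≤ 1 give y ≤ 0. Range argument: with x ∈ [-1, 1], y ∈ [−∞, 0], the left side of the equation is at least -2, but the right side is -5 < -2. No integer solution exists.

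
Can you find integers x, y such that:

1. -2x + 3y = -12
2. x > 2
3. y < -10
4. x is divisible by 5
No

A contradictory subset is {-2x + 3y = -12, x > 2, y < -10}. No integer assignment can satisfy these jointly:

  - -2x + 3y = -12: is a linear equation tying the variables together
  - x > 2: bounds one variable relative to a constant
  - y < -10: bounds one variable relative to a constant

Range argument: with x ∈ [3, ∞], y ∈ [−∞, -11], the left side of the equation is at most -39, but the right side is -12 > -39. No integer solution exists.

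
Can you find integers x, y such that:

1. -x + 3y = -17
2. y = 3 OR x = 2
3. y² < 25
Yes

Take x = 26, y = 3. Substituting into each constraint:
  (1) (-26) + 3(3) = -17 ✓
  (2) y = 3, target 3 ✓ (first branch holds)
  (3) y² = (3)² = 9, and 9 < 25 ✓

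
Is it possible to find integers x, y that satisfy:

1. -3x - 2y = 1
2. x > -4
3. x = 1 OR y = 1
Yes

Take x = -1, y = 1. Substituting into each constraint:
  (1) -3(-1) - 2(1) = 1 ✓
  (2) -1 > -4 ✓
  (3) y = 1, target 1 ✓ (second branch holds)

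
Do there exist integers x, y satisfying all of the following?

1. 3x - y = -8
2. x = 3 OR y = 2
Yes

Take x = -2, y = 2. Substituting into each constraint:
  (1) 3(-2) + (-2) = -8 ✓
  (2) y = 2, target 2 ✓ (second branch holds)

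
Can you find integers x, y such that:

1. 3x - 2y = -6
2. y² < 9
Yes

Take x = -2, y = 0. Substituting into each constraint:
  (1) 3(-2) - 2(0) = -6 ✓
  (2) y² = (0)² = 0, and 0 < 9 ✓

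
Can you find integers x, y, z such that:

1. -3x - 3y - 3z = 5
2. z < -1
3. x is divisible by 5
No

Even the single constraint (-3x - 3y - 3z = 5) is infeasible over the integers.

  - -3x - 3y - 3z = 5: every term on the left is divisible by 3, so the LHS ≡ 0 (mod 3), but the RHS 5 is not — no integer solution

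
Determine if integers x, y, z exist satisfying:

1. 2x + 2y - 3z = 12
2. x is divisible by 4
Yes

Take x = 0, y = 6, z = 0. Substituting into each constraint:
  (1) 2(0) + 2(6) - 3(0) = 12 ✓
  (2) 0 = 4 × 0, remainder 0 ✓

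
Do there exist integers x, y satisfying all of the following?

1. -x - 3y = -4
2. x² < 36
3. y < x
Yes

Take x = 4, y = 0. Substituting into each constraint:
  (1) (-4) - 3(0) = -4 ✓
  (2) x² = (4)² = 16, and 16 < 36 ✓
  (3) 0 < 4 ✓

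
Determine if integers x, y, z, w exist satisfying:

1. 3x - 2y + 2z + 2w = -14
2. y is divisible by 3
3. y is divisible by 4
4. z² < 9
Yes

Take x = -6, y = 0, z = 0, w = 2. Substituting into each constraint:
  (1) 3(-6) - 2(0) + 2(0) + 2(2) = -14 ✓
  (2) 0 = 3 × 0, remainder 0 ✓
  (3) 0 = 4 × 0, remainder 0 ✓
  (4) z² = (0)² = 0, and 0 < 9 ✓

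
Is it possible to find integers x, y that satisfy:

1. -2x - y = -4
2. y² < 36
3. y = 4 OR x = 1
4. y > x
Yes

Take x = 0, y = 4. Substituting into each constraint:
  (1) -2(0) + (-4) = -4 ✓
  (2) y² = (4)² = 16, and 16 < 36 ✓
  (3) y = 4, target 4 ✓ (first branch holds)
  (4) 4 > 0 ✓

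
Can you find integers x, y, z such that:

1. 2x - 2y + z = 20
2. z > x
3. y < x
Yes

Take x = 1, y = -8, z = 2. Substituting into each constraint:
  (1) 2(1) - 2(-8) + 2 = 20 ✓
  (2) 2 > 1 ✓
  (3) -8 < 1 ✓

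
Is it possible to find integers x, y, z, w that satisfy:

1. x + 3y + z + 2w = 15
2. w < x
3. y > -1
Yes

Take x = 0, y = 5, z = 2, w = -1. Substituting into each constraint:
  (1) 0 + 3(5) + 2 + 2(-1) = 15 ✓
  (2) -1 < 0 ✓
  (3) 5 > -1 ✓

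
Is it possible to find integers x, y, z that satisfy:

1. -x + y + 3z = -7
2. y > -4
Yes

Take x = 7, y = 0, z = 0. Substituting into each constraint:
  (1) (-7) + 0 + 3(0) = -7 ✓
  (2) 0 > -4 ✓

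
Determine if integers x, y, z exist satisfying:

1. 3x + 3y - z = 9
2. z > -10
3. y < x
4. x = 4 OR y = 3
Yes

Take x = 4, y = 3, z = 12. Substituting into each constraint:
  (1) 3(4) + 3(3) + (-12) = 9 ✓
  (2) 12 > -10 ✓
  (3) 3 < 4 ✓
  (4) x = 4, target 4 ✓ (first branch holds)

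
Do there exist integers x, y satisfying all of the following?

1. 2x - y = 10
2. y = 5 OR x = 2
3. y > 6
No

The full constraint system is jointly infeasible over the integers. Each constraint and what it forces:

  - 2x - y = 10: is a linear equation tying the variables together
  - y = 5 OR x = 2: forces a choice: either y = 5 or x = 2
  - y > 6: bounds one variable relative to a constant

Split on the disjunction (y = 5 OR x = 2):
  • If y = 5: this contradicts the bound y ≥ 7.
  • If x = 2: the equation forces y = -6, which contradicts the bound y ≥ 7.
Both branches are infeasible, so the system has no integer solution.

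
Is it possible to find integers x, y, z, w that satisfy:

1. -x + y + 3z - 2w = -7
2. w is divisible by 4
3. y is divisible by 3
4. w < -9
Yes

Take x = 31, y = 0, z = 0, w = -12. Substituting into each constraint:
  (1) (-31) + 0 + 3(0) - 2(-12) = -7 ✓
  (2) -12 = 4 × -3, remainder 0 ✓
  (3) 0 = 3 × 0, remainder 0 ✓
  (4) -12 < -9 ✓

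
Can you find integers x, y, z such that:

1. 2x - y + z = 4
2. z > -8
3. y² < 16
Yes

Take x = 0, y = 0, z = 4. Substituting into each constraint:
  (1) 2(0) + 0 + 4 = 4 ✓
  (2) 4 > -8 ✓
  (3) y² = (0)² = 0, and 0 < 16 ✓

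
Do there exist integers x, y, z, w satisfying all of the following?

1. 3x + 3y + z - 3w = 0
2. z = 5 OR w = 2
Yes

Take x = 0, y = 0, z = 6, w = 2. Substituting into each constraint:
  (1) 3(0) + 3(0) + 6 - 3(2) = 0 ✓
  (2) w = 2, target 2 ✓ (second branch holds)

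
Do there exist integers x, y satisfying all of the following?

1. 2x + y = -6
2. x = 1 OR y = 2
Yes

Take x = -4, y = 2. Substituting into each constraint:
  (1) 2(-4) + 2 = -6 ✓
  (2) y = 2, target 2 ✓ (second branch holds)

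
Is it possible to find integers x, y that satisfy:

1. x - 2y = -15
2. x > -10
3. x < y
Yes

Take x = 1, y = 8. Substituting into each constraint:
  (1) 1 - 2(8) = -15 ✓
  (2) 1 > -10 ✓
  (3) 1 < 8 ✓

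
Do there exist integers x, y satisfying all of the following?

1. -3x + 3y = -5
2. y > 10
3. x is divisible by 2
No

Even the single constraint (-3x + 3y = -5) is infeasible over the integers.

  - -3x + 3y = -5: every term on the left is divisible by 3, so the LHS ≡ 0 (mod 3), but the RHS -5 is not — no integer solution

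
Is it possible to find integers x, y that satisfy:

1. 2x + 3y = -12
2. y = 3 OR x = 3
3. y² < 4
No

The full constraint system is jointly infeasible over the integers. Each constraint and what it forces:

  - 2x + 3y = -12: is a linear equation tying the variables together
  - y = 3 OR x = 3: forces a choice: either y = 3 or x = 3
  - y² < 4: restricts y to |y| ≤ 1

Split on the disjunction (y = 3 OR x = 3):
  • If y = 3: this contradicts y² < 4, which requires |y| ≤ 1.
  • If x = 3: the equation forces y = -6, but y² < 4 requires |y| ≤ 1.
Both branches are infeasible, so the system has no integer solution.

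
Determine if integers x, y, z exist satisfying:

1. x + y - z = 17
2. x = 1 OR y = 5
Yes

Take x = 1, y = 16, z = 0. Substituting into each constraint:
  (1) 1 + 16 + 0 = 17 ✓
  (2) x = 1, target 1 ✓ (first branch holds)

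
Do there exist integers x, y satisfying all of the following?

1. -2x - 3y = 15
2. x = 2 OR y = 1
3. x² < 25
No

The full constraint system is jointly infeasible over the integers. Each constraint and what it forces:

  - -2x - 3y = 15: is a linear equation tying the variables together
  - x = 2 OR y = 1: forces a choice: either x = 2 or y = 1
  - x² < 25: restricts x to |x| ≤ 4

Split on the disjunction (x = 2 OR y = 1):
  • If x = 2: with x = 2, every remaining term of the linear equation is divisible by 3, so the left side is ≡ 0 (mod 3); but the right side 19 ≡ 1 (mod 3). No integers can satisfy it.
  • If y = 1: the equation forces x = -9, but x² < 25 requires |x| ≤ 4.
Both branches are infeasible, so the system has no integer solution.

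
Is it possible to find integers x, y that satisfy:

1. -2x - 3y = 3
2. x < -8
Yes

Take x = -9, y = 5. Substituting into each constraint:
  (1) -2(-9) - 3(5) = 3 ✓
  (2) -9 < -8 ✓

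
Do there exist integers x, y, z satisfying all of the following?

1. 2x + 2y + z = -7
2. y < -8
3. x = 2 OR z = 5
Yes

Take x = 2, y = -9, z = 7. Substituting into each constraint:
  (1) 2(2) + 2(-9) + 7 = -7 ✓
  (2) -9 < -8 ✓
  (3) x = 2, target 2 ✓ (first branch holds)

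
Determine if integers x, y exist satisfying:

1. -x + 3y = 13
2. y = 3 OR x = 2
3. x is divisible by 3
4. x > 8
No

A contradictory subset is {-x + 3y = 13, y = 3 OR x = 2, x > 8}. No integer assignment can satisfy these jointly:

  - -x + 3y = 13: is a linear equation tying the variables together
  - y = 3 OR x = 2: forces a choice: either y = 3 or x = 2
  - x > 8: bounds one variable relative to a constant

Split on the disjunction (y = 3 OR x = 2):
  • If y = 3: the equation forces x = -4, which contradicts the bound x ≥ 9.
  • If x = 2: this contradicts the bound x ≥ 9.
Both branches are infeasible, so the system has no integer solution.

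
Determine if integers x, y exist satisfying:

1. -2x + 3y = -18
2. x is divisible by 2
Yes

Take x = 0, y = -6. Substituting into each constraint:
  (1) -2(0) + 3(-6) = -18 ✓
  (2) 0 = 2 × 0, remainder 0 ✓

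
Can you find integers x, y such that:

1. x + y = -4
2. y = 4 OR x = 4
Yes

Take x = 4, y = -8. Substituting into each constraint:
  (1) 4 + (-8) = -4 ✓
  (2) x = 4, target 4 ✓ (second branch holds)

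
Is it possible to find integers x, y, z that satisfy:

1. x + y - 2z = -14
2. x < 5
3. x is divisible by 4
Yes

Take x = 0, y = -14, z = 0. Substituting into each constraint:
  (1) 0 + (-14) - 2(0) = -14 ✓
  (2) 0 < 5 ✓
  (3) 0 = 4 × 0, remainder 0 ✓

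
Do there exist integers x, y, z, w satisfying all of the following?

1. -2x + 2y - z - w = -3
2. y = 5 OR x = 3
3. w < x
Yes

Take x = 1, y = 5, z = 11, w = 0. Substituting into each constraint:
  (1) -2(1) + 2(5) + (-11) + 0 = -3 ✓
  (2) y = 5, target 5 ✓ (first branch holds)
  (3) 0 < 1 ✓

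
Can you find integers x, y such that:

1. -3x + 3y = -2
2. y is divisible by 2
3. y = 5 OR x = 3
No

Even the single constraint (-3x + 3y = -2) is infeasible over the integers.

  - -3x + 3y = -2: every term on the left is divisible by 3, so the LHS ≡ 0 (mod 3), but the RHS -2 is not — no integer solution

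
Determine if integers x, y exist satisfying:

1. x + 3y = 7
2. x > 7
Yes

Take x = 10, y = -1. Substituting into each constraint:
  (1) 10 + 3(-1) = 7 ✓
  (2) 10 > 7 ✓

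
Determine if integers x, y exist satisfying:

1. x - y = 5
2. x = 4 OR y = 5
Yes

Take x = 10, y = 5. Substituting into each constraint:
  (1) 10 + (-5) = 5 ✓
  (2) y = 5, target 5 ✓ (second branch holds)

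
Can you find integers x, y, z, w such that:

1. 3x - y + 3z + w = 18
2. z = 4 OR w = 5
Yes

Take x = 0, y = -13, z = 0, w = 5. Substituting into each constraint:
  (1) 3(0) + 13 + 3(0) + 5 = 18 ✓
  (2) w = 5, target 5 ✓ (second branch holds)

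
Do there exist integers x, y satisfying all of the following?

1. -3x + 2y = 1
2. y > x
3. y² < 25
Yes

Take x = 1, y = 2. Substituting into each constraint:
  (1) -3(1) + 2(2) = 1 ✓
  (2) 2 > 1 ✓
  (3) y² = (2)² = 4, and 4 < 25 ✓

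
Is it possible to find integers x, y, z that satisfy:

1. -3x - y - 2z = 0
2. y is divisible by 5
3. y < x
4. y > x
No

A contradictory subset is {y < x, y > x}. No integer assignment can satisfy these jointly:

  - y < x: bounds one variable relative to another variable
  - y > x: bounds one variable relative to another variable

Direct contradiction: x > y and y > x cannot both hold.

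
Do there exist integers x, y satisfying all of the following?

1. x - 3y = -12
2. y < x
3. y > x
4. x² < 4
No

A contradictory subset is {y < x, y > x}. No integer assignment can satisfy these jointly:

  - y < x: bounds one variable relative to another variable
  - y > x: bounds one variable relative to another variable

Direct contradiction: x > y and y > x cannot both hold.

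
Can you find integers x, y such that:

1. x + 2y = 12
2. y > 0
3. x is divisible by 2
Yes

Take x = 0, y = 6. Substituting into each constraint:
  (1) 0 + 2(6) = 12 ✓
  (2) 6 > 0 ✓
  (3) 0 = 2 × 0, remainder 0 ✓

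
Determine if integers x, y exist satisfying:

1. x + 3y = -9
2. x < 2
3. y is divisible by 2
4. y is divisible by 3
Yes

Take x = -9, y = 0. Substituting into each constraint:
  (1) (-9) + 3(0) = -9 ✓
  (2) -9 < 2 ✓
  (3) 0 = 2 × 0, remainder 0 ✓
  (4) 0 = 3 × 0, remainder 0 ✓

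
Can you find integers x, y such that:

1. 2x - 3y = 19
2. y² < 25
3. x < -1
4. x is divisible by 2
No

A contradictory subset is {2x - 3y = 19, y² < 25, x < -1}. No integer assignment can satisfy these jointly:

  - 2x - 3y = 19: is a linear equation tying the variables together
  - y² < 25: restricts y to |y| ≤ 4
  - x < -1: bounds one variable relative to a constant

Range argument: with x ∈ [−∞, -2], y ∈ [-4, 4], the left side of the equation is at most 8, but the right side is 19 > 8. No integer solution exists.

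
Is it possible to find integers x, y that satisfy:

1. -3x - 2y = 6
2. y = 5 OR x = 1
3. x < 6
No

A contradictory subset is {-3x - 2y = 6, y = 5 OR x = 1}. No integer assignment can satisfy these jointly:

  - -3x - 2y = 6: is a linear equation tying the variables together
  - y = 5 OR x = 1: forces a choice: either y = 5 or x = 1

Split on the disjunction (y = 5 OR x = 1):
  • If y = 5: with y = 5, every remaining term of the linear equation is divisible by 3, so the left side is ≡ 0 (mod 3); but the right side 16 ≡ 1 (mod 3). No integers can satisfy it.
  • If x = 1: with x = 1, every remaining term of the linear equation is divisible by 2, so the left side is ≡ 0 (mod 2); but the right side 9 ≡ 1 (mod 2). No integers can satisfy it.
Both branches are infeasible, so the system has no integer solution.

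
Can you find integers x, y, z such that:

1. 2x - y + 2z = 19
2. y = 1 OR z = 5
Yes

Take x = 0, y = 1, z = 10. Substituting into each constraint:
  (1) 2(0) + (-1) + 2(10) = 19 ✓
  (2) y = 1, target 1 ✓ (first branch holds)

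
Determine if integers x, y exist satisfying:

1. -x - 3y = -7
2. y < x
Yes

Take x = 4, y = 1. Substituting into each constraint:
  (1) (-4) - 3(1) = -7 ✓
  (2) 1 < 4 ✓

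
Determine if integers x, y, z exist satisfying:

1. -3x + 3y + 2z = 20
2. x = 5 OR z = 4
Yes

Take x = 5, y = 11, z = 1. Substituting into each constraint:
  (1) -3(5) + 3(11) + 2(1) = 20 ✓
  (2) x = 5, target 5 ✓ (first branch holds)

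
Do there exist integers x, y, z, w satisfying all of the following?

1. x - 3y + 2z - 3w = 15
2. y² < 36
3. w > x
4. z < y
Yes

Take x = -10, y = 0, z = -1, w = -9. Substituting into each constraint:
  (1) (-10) - 3(0) + 2(-1) - 3(-9) = 15 ✓
  (2) y² = (0)² = 0, and 0 < 36 ✓
  (3) -9 > -10 ✓
  (4) -1 < 0 ✓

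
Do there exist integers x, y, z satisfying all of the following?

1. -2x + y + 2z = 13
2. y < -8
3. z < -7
Yes

Take x = -19, y = -9, z = -8. Substituting into each constraint:
  (1) -2(-19) + (-9) + 2(-8) = 13 ✓
  (2) -9 < -8 ✓
  (3) -8 < -7 ✓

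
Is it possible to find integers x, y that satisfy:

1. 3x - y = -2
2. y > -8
Yes

Take x = 0, y = 2. Substituting into each constraint:
  (1) 3(0) + (-2) = -2 ✓
  (2) 2 > -8 ✓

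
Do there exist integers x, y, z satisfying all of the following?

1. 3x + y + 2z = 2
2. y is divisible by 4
Yes

Take x = 0, y = 0, z = 1. Substituting into each constraint:
  (1) 3(0) + 0 + 2(1) = 2 ✓
  (2) 0 = 4 × 0, remainder 0 ✓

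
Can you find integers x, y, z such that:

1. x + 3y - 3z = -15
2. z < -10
Yes

Take x = 0, y = -16, z = -11. Substituting into each constraint:
  (1) 0 + 3(-16) - 3(-11) = -15 ✓
  (2) -11 < -10 ✓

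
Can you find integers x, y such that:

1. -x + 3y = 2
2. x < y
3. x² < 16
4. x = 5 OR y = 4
No

A contradictory subset is {-x + 3y = 2, x < y, x = 5 OR y = 4}. No integer assignment can satisfy these jointly:

  - -x + 3y = 2: is a linear equation tying the variables together
  - x < y: bounds one variable relative to another variable
  - x = 5 OR y = 4: forces a choice: either x = 5 or y = 4

Split on the disjunction (x = 5 OR y = 4):
  • If x = 5: with x = 5, every remaining term of the linear equation is divisible by 3, so the left side is ≡ 0 (mod 3); but the right side 7 ≡ 1 (mod 3). No integers can satisfy it.
  • If y = 4: the equation forces x = 10, giving (y, x) = (4, 10), which violates y > x.
Both branches are infeasible, so the system has no integer solution.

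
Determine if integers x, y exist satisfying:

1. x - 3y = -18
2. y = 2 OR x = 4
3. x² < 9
No

The full constraint system is jointly infeasible over the integers. Each constraint and what it forces:

  - x - 3y = -18: is a linear equation tying the variables together
  - y = 2 OR x = 4: forces a choice: either y = 2 or x = 4
  - x² < 9: restricts x to |x| ≤ 2

Split on the disjunction (y = 2 OR x = 4):
  • If y = 2: the equation forces x = -12, but x² < 9 requires |x| ≤ 2.
  • If x = 4: this contradicts x² < 9, which requires |x| ≤ 2.
Both branches are infeasible, so the system has no integer solution.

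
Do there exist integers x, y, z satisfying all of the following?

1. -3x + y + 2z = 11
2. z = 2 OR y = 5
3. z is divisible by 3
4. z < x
Yes

Take x = -8, y = 5, z = -9. Substituting into each constraint:
  (1) -3(-8) + 5 + 2(-9) = 11 ✓
  (2) y = 5, target 5 ✓ (second branch holds)
  (3) -9 = 3 × -3, remainder 0 ✓
  (4) -9 < -8 ✓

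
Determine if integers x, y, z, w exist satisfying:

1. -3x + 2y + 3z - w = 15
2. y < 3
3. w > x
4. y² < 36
Yes

Take x = -1, y = 0, z = 4, w = 0. Substituting into each constraint:
  (1) -3(-1) + 2(0) + 3(4) + 0 = 15 ✓
  (2) 0 < 3 ✓
  (3) 0 > -1 ✓
  (4) y² = (0)² = 0, and 0 < 36 ✓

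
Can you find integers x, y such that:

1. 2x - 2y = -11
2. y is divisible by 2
No

Even the single constraint (2x - 2y = -11) is infeasible over the integers.

  - 2x - 2y = -11: every term on the left is divisible by 2, so the LHS ≡ 0 (mod 2), but the RHS -11 is not — no integer solution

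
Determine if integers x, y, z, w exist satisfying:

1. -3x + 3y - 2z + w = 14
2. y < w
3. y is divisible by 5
Yes

Take x = -4, y = 0, z = 0, w = 2. Substituting into each constraint:
  (1) -3(-4) + 3(0) - 2(0) + 2 = 14 ✓
  (2) 0 < 2 ✓
  (3) 0 = 5 × 0, remainder 0 ✓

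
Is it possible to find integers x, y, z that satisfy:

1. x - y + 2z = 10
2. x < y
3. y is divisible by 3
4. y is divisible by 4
Yes

Take x = -2, y = 0, z = 6. Substituting into each constraint:
  (1) (-2) + 0 + 2(6) = 10 ✓
  (2) -2 < 0 ✓
  (3) 0 = 3 × 0, remainder 0 ✓
  (4) 0 = 4 × 0, remainder 0 ✓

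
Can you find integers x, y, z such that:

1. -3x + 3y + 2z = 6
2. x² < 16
Yes

Take x = 0, y = 0, z = 3. Substituting into each constraint:
  (1) -3(0) + 3(0) + 2(3) = 6 ✓
  (2) x² = (0)² = 0, and 0 < 16 ✓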